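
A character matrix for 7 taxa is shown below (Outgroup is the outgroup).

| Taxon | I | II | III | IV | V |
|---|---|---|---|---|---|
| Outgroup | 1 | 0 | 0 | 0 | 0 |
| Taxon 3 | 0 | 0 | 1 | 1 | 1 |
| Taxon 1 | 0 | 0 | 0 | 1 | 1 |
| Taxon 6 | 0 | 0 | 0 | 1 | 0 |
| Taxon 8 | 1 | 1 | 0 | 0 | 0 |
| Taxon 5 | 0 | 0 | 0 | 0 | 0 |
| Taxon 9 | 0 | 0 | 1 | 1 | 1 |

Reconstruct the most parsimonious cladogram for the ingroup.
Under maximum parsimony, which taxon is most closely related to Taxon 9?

Taxon 3

Character polarity is set by the outgroup: the derived state is whichever differs from the outgroup's state, so for I the derived state is '0', and for the remaining characters it is '1'.
I (derived state '0') is shared by Taxon 1, Taxon 3, Taxon 5, Taxon 6, and Taxon 9 — a synapomorphy uniting that clade.
II: derived state '1' in Taxon 8 only — an autapomorphy, so it tells us nothing about relationships among taxa.
Only Taxon 3 and Taxon 9 show the derived state '1' for III, supporting them as a clade.
IV (derived state '1') is shared by Taxon 1, Taxon 3, Taxon 6, and Taxon 9 — a synapomorphy uniting that clade.
Only Taxon 1, Taxon 3, and Taxon 9 show the derived state '1' for V, supporting them as a clade.
Most parsimonious ingroup topology: (((((Taxon 3,Taxon 9),Taxon 1),Taxon 6),Taxon 5),Taxon 8).
Taxon 9 and Taxon 3 form a cherry on this tree, so they are sister taxa.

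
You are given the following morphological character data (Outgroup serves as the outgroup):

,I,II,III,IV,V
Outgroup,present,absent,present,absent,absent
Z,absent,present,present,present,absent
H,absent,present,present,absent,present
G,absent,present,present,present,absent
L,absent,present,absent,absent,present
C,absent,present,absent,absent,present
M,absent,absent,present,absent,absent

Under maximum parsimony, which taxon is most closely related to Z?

Character polarity is set by the outgroup: the derived state is whichever differs from the outgroup's state, so for I, III the derived state is 'absent', and for the remaining characters it is 'present'.
All ingroup taxa share the derived state 'absent' for I; it defines the ingroup but does not resolve relationships within it.
Only C, G, H, L, and Z show the derived state 'present' for II, supporting them as a clade.
III (derived state 'absent') is shared by C and L — a synapomorphy uniting that clade.
IV (derived state 'present') is shared by G and Z — a synapomorphy uniting that clade.
V: derived state 'present' in C, H, and L only — synapomorphy for {C, H, L}.
Most parsimonious ingroup topology: (((Z,G),(H,(L,C))),M).
Z and G form a cherry on this tree, so they are sister taxa.

G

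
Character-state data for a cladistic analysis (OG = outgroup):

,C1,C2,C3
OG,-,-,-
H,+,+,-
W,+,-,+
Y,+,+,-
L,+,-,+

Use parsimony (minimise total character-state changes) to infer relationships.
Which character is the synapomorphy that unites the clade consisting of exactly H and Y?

C2

The outgroup has state '-' for every character, so '+' is the derived state throughout.
C1 (derived state '+') is shared by all ingroup taxa — unites the whole ingroup.
Only H and Y show the derived state '+' for C2, supporting them as a clade.
C3 (derived state '+') is shared by L and W — a synapomorphy uniting that clade.
Most parsimonious ingroup topology: ((H,Y),(W,L)).
The clade {H, Y} is supported by C2: its derived state '+' occurs in exactly those taxa and in no other taxon (including the outgroup).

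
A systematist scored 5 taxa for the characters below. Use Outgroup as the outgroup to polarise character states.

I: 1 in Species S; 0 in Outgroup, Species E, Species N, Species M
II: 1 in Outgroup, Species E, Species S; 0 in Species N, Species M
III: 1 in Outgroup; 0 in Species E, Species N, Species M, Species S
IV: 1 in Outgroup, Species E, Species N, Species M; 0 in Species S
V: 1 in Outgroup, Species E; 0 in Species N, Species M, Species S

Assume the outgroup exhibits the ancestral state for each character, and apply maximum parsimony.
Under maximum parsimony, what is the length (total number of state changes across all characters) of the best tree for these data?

5

Character polarity is set by the outgroup: the derived state is whichever differs from the outgroup's state, so for II, III, IV, V the derived state is '0', and for the remaining characters it is '1'.
I: derived state '1' in Species S only — an autapomorphy, so it tells us nothing about relationships among taxa.
II: derived state '0' in Species M and Species N only — synapomorphy for {Species M, Species N}.
III (derived state '0') is shared by all ingroup taxa — unites the whole ingroup.
IV (derived state '0') is unique to Species S (autapomorphy; uninformative for grouping).
V (derived state '0') is shared by Species M, Species N, and Species S — a synapomorphy uniting that clade.
Most parsimonious ingroup topology: (Species E,((Species N,Species M),Species S)).
Changes per character on this tree: I: 1; II: 1; III: 1; IV: 1; V: 1.
Total = 5.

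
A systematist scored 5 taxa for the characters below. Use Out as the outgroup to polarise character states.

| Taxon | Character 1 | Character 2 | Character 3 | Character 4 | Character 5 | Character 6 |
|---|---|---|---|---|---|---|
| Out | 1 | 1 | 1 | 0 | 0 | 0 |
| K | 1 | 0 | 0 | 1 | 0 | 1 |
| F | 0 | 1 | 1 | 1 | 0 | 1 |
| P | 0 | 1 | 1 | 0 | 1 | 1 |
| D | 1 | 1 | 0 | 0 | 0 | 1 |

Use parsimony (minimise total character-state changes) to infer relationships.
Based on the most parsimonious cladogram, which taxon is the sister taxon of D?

Character polarity is set by the outgroup: the derived state is whichever differs from the outgroup's state, so for Character 1, Character 2, Character 3 the derived state is '0', and for the remaining characters it is '1'.
Character 1: derived state '0' in F and P only — synapomorphy for {F, P}.
Character 2: derived state '0' in K only — an autapomorphy, so it tells us nothing about relationships among taxa.
Character 3 (derived state '0') is shared by D and K — a synapomorphy uniting that clade.
Character 4 groups F and K, which is incompatible with the clades supported by the remaining characters; treating it as convergent (homoplasy) costs fewer steps than any alternative tree.
Character 5: derived state '1' in P only — an autapomorphy, so it tells us nothing about relationships among taxa.
Character 6 (derived state '1') is shared by all ingroup taxa — unites the whole ingroup.
Most parsimonious ingroup topology: ((K,D),(F,P)).
D and K form a cherry on this tree, so they are sister taxa.

K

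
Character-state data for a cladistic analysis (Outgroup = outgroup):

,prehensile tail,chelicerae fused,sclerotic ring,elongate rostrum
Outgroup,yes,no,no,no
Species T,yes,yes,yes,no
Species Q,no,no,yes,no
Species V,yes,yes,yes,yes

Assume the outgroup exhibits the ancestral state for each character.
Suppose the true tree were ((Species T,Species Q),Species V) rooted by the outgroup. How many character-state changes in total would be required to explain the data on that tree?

Map each character onto ((Species T,Species Q),Species V) (rooted by Outgroup) and count the minimum state changes it requires (Fitch parsimony):
prehensile tail: 1; chelicerae fused: 2; sclerotic ring: 1; elongate rostrum: 1.
Total tree length = 5.

5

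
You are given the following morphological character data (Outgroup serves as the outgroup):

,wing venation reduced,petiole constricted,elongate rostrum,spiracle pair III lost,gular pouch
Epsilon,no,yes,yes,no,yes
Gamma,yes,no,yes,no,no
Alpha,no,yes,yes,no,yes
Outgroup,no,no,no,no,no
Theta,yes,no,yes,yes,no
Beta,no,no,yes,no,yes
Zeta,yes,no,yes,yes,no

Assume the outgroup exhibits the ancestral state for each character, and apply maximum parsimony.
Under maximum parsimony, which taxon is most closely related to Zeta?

The outgroup has state 'no' for every character, so 'yes' is the derived state throughout.
Only Gamma, Theta, and Zeta show the derived state 'yes' for wing venation reduced, supporting them as a clade.
Only Alpha and Epsilon show the derived state 'yes' for petiole constricted, supporting them as a clade.
elongate rostrum (derived state 'yes') is shared by all ingroup taxa — unites the whole ingroup.
Only Theta and Zeta show the derived state 'yes' for spiracle pair III lost, supporting them as a clade.
Only Alpha, Beta, and Epsilon show the derived state 'yes' for gular pouch, supporting them as a clade.
Most parsimonious ingroup topology: (((Theta,Zeta),Gamma),((Alpha,Epsilon),Beta)).
Zeta and Theta form a cherry on this tree, so they are sister taxa.

Theta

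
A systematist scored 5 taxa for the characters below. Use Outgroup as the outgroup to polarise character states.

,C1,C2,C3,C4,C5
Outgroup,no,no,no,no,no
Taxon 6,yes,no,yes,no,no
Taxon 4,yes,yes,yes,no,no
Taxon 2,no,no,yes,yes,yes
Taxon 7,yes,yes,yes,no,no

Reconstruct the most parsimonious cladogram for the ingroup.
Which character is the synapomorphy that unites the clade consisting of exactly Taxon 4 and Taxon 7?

C2

The outgroup has state 'no' for every character, so 'yes' is the derived state throughout.
C1 (derived state 'yes') is shared by Taxon 4, Taxon 6, and Taxon 7 — a synapomorphy uniting that clade.
Only Taxon 4 and Taxon 7 show the derived state 'yes' for C2, supporting them as a clade.
All ingroup taxa share the derived state 'yes' for C3; it defines the ingroup but does not resolve relationships within it.
C4 (derived state 'yes') is unique to Taxon 2 (autapomorphy; uninformative for grouping).
C5 (derived state 'yes') is unique to Taxon 2 (autapomorphy; uninformative for grouping).
Most parsimonious ingroup topology: ((Taxon 6,(Taxon 4,Taxon 7)),Taxon 2).
The clade {Taxon 4, Taxon 7} is supported by C2: its derived state 'yes' occurs in exactly those taxa and in no other taxon (including the outgroup).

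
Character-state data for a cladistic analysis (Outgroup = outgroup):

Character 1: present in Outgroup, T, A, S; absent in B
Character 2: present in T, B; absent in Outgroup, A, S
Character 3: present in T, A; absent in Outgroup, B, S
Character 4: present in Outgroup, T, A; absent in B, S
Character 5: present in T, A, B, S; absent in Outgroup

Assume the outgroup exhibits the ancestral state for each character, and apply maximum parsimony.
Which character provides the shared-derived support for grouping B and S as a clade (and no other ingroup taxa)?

Character polarity is set by the outgroup: the derived state is whichever differs from the outgroup's state, so for Character 1, Character 4 the derived state is 'absent', and for the remaining characters it is 'present'.
Character 1 (derived state 'absent') is unique to B (autapomorphy; uninformative for grouping).
Character 2 groups B and T, which is incompatible with the clades supported by the remaining characters; treating it as convergent (homoplasy) costs fewer steps than any alternative tree.
Character 3 (derived state 'present') is shared by A and T — a synapomorphy uniting that clade.
Character 4 (derived state 'absent') is shared by B and S — a synapomorphy uniting that clade.
Character 5 (derived state 'present') is shared by all ingroup taxa — unites the whole ingroup.
Most parsimonious ingroup topology: ((T,A),(B,S)).
The clade {B, S} is supported by Character 4: its derived state 'absent' occurs in exactly those taxa and in no other taxon (including the outgroup).

Character 4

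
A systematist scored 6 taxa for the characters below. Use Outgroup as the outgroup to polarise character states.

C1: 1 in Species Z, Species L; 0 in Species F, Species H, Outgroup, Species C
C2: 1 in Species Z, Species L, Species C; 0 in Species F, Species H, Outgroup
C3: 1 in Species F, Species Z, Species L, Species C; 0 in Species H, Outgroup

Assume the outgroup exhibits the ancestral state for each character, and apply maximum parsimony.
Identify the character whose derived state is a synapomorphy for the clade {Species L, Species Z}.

C1

The outgroup has state '0' for every character, so '1' is the derived state throughout.
C1 (derived state '1') is shared by Species L and Species Z — a synapomorphy uniting that clade.
C2 (derived state '1') is shared by Species C, Species L, and Species Z — a synapomorphy uniting that clade.
C3 (derived state '1') is shared by Species C, Species F, Species L, and Species Z — a synapomorphy uniting that clade.
Most parsimonious ingroup topology: (((Species C,(Species L,Species Z)),Species F),Species H).
The clade {Species L, Species Z} is supported by C1: its derived state '1' occurs in exactly those taxa and in no other taxon (including the outgroup).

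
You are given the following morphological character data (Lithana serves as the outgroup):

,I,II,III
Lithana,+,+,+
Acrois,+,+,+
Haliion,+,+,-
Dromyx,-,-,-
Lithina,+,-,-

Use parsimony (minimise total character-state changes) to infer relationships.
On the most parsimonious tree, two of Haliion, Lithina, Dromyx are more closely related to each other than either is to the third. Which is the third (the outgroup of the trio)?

The outgroup has state '+' for every character, so '-' is the derived state throughout.
I: derived state '-' in Dromyx only — an autapomorphy, so it tells us nothing about relationships among taxa.
II: derived state '-' in Dromyx and Lithina only — synapomorphy for {Dromyx, Lithina}.
III (derived state '-') is shared by Dromyx, Haliion, and Lithina — a synapomorphy uniting that clade.
Most parsimonious ingroup topology: (Acrois,(Haliion,(Dromyx,Lithina))).
Dromyx and Lithina share a more recent common ancestor with each other than either does with Haliion, so Haliion is the least closely related of the three.

Haliion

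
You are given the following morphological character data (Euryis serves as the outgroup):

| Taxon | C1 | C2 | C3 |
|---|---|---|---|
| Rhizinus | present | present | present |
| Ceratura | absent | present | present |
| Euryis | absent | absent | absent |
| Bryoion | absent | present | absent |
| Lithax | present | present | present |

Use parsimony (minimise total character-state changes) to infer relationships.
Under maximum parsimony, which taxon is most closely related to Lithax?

The outgroup has state 'absent' for every character, so 'present' is the derived state throughout.
C1 (derived state 'present') is shared by Lithax and Rhizinus — a synapomorphy uniting that clade.
All ingroup taxa share the derived state 'present' for C2; it defines the ingroup but does not resolve relationships within it.
C3 (derived state 'present') is shared by Ceratura, Lithax, and Rhizinus — a synapomorphy uniting that clade.
Most parsimonious ingroup topology: (Bryoion,((Rhizinus,Lithax),Ceratura)).
Lithax and Rhizinus form a cherry on this tree, so they are sister taxa.

Rhizinus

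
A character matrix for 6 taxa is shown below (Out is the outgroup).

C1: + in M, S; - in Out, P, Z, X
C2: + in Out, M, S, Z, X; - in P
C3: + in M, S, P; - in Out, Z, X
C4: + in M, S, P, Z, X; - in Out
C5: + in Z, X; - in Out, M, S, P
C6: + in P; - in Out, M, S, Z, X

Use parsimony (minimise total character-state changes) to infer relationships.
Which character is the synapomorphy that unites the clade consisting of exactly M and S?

Character polarity is set by the outgroup: the derived state is whichever differs from the outgroup's state, so for C2 the derived state is '-', and for the remaining characters it is '+'.
C1: derived state '+' in M and S only — synapomorphy for {M, S}.
C2: derived state '-' in P only — an autapomorphy, so it tells us nothing about relationships among taxa.
C3 (derived state '+') is shared by M, P, and S — a synapomorphy uniting that clade.
C4 (derived state '+') is shared by all ingroup taxa — unites the whole ingroup.
C5: derived state '+' in X and Z only — synapomorphy for {X, Z}.
C6 (derived state '+') is unique to P (autapomorphy; uninformative for grouping).
Most parsimonious ingroup topology: (((M,S),P),(Z,X)).
The clade {M, S} is supported by C1: its derived state '+' occurs in exactly those taxa and in no other taxon (including the outgroup).

C1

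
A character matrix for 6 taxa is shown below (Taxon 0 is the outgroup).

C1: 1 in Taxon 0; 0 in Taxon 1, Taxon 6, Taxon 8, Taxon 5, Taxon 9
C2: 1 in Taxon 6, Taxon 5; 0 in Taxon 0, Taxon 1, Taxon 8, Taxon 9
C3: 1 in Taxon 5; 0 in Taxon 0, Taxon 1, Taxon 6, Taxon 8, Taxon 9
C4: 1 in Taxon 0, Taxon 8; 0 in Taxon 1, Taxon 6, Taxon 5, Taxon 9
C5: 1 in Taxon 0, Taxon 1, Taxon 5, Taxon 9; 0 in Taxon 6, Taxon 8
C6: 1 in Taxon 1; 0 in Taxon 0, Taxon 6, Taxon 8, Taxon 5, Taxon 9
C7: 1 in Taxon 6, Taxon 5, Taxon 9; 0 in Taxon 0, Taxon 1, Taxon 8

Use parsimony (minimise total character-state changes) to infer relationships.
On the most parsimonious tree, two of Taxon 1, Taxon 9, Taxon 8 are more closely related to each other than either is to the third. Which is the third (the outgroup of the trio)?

Character polarity is set by the outgroup: the derived state is whichever differs from the outgroup's state, so for C1, C4, C5 the derived state is '0', and for the remaining characters it is '1'.
All ingroup taxa share the derived state '0' for C1; it defines the ingroup but does not resolve relationships within it.
C2: derived state '1' in Taxon 5 and Taxon 6 only — synapomorphy for {Taxon 5, Taxon 6}.
C3 (derived state '1') is unique to Taxon 5 (autapomorphy; uninformative for grouping).
Only Taxon 1, Taxon 5, Taxon 6, and Taxon 9 show the derived state '0' for C4, supporting them as a clade.
C5 groups Taxon 6 and Taxon 8, which is incompatible with the clades supported by the remaining characters; treating it as convergent (homoplasy) costs fewer steps than any alternative tree.
C6 (derived state '1') is unique to Taxon 1 (autapomorphy; uninformative for grouping).
C7: derived state '1' in Taxon 5, Taxon 6, and Taxon 9 only — synapomorphy for {Taxon 5, Taxon 6, Taxon 9}.
Most parsimonious ingroup topology: ((Taxon 1,((Taxon 6,Taxon 5),Taxon 9)),Taxon 8).
Taxon 9 and Taxon 1 share a more recent common ancestor with each other than either does with Taxon 8, so Taxon 8 is the least closely related of the three.

Taxon 8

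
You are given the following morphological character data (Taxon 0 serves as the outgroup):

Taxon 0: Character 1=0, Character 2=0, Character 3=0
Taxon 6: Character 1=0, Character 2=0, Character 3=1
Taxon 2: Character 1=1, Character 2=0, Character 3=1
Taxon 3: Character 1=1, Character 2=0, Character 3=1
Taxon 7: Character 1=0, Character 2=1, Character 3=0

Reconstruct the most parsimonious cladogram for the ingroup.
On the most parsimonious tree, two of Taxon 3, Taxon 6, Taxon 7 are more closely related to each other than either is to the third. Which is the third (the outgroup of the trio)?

Taxon 7

The outgroup has state '0' for every character, so '1' is the derived state throughout.
Character 1 (derived state '1') is shared by Taxon 2 and Taxon 3 — a synapomorphy uniting that clade.
Character 2 (derived state '1') is unique to Taxon 7 (autapomorphy; uninformative for grouping).
Character 3: derived state '1' in Taxon 2, Taxon 3, and Taxon 6 only — synapomorphy for {Taxon 2, Taxon 3, Taxon 6}.
Most parsimonious ingroup topology: ((Taxon 6,(Taxon 2,Taxon 3)),Taxon 7).
Taxon 6 and Taxon 3 share a more recent common ancestor with each other than either does with Taxon 7, so Taxon 7 is the least closely related of the three.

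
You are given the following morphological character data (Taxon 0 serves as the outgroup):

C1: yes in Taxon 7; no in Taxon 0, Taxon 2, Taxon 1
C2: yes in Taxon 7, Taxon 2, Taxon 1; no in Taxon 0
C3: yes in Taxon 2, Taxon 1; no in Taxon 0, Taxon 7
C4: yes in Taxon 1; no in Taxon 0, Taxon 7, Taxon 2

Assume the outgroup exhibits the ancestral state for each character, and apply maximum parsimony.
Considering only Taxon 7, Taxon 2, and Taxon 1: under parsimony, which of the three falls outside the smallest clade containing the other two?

Taxon 7

The outgroup has state 'no' for every character, so 'yes' is the derived state throughout.
C1 (derived state 'yes') is unique to Taxon 7 (autapomorphy; uninformative for grouping).
C2 (derived state 'yes') is shared by all ingroup taxa — unites the whole ingroup.
C3: derived state 'yes' in Taxon 1 and Taxon 2 only — synapomorphy for {Taxon 1, Taxon 2}.
C4: derived state 'yes' in Taxon 1 only — an autapomorphy, so it tells us nothing about relationships among taxa.
Most parsimonious ingroup topology: (Taxon 7,(Taxon 2,Taxon 1)).
Taxon 1 and Taxon 2 share a more recent common ancestor with each other than either does with Taxon 7, so Taxon 7 is the least closely related of the three.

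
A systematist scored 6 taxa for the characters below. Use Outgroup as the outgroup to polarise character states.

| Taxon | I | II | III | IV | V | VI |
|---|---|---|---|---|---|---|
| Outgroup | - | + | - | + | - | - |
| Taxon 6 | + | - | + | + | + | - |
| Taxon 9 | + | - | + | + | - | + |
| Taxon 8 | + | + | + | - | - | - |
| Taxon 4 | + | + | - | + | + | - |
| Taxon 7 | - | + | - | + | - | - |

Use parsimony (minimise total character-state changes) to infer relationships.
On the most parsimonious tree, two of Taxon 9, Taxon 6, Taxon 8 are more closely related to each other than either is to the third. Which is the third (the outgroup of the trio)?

Taxon 8

Character polarity is set by the outgroup: the derived state is whichever differs from the outgroup's state, so for II, IV the derived state is '-', and for the remaining characters it is '+'.
Only Taxon 4, Taxon 6, Taxon 8, and Taxon 9 show the derived state '+' for I, supporting them as a clade.
Only Taxon 6 and Taxon 9 show the derived state '-' for II, supporting them as a clade.
III: derived state '+' in Taxon 6, Taxon 8, and Taxon 9 only — synapomorphy for {Taxon 6, Taxon 8, Taxon 9}.
IV: derived state '-' in Taxon 8 only — an autapomorphy, so it tells us nothing about relationships among taxa.
V (state '+') occurs in Taxon 4 and Taxon 6 but conflicts with the nesting implied by the other characters — most parsimoniously interpreted as homoplasy.
VI (derived state '+') is unique to Taxon 9 (autapomorphy; uninformative for grouping).
Most parsimonious ingroup topology: ((((Taxon 6,Taxon 9),Taxon 8),Taxon 4),Taxon 7).
Taxon 6 and Taxon 9 share a more recent common ancestor with each other than either does with Taxon 8, so Taxon 8 is the least closely related of the three.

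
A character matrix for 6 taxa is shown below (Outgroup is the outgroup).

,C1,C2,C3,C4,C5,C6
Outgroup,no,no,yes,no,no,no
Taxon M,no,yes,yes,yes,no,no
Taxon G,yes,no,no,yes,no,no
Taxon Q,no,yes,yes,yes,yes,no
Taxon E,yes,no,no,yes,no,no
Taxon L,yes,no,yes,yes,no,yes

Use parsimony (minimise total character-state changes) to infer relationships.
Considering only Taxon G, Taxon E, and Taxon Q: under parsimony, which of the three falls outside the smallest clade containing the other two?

Taxon Q

Character polarity is set by the outgroup: the derived state is whichever differs from the outgroup's state, so for C3 the derived state is 'no', and for the remaining characters it is 'yes'.
C1 (derived state 'yes') is shared by Taxon E, Taxon G, and Taxon L — a synapomorphy uniting that clade.
C2 (derived state 'yes') is shared by Taxon M and Taxon Q — a synapomorphy uniting that clade.
Only Taxon E and Taxon G show the derived state 'no' for C3, supporting them as a clade.
All ingroup taxa share the derived state 'yes' for C4; it defines the ingroup but does not resolve relationships within it.
C5: derived state 'yes' in Taxon Q only — an autapomorphy, so it tells us nothing about relationships among taxa.
C6 (derived state 'yes') is unique to Taxon L (autapomorphy; uninformative for grouping).
Most parsimonious ingroup topology: ((Taxon M,Taxon Q),((Taxon G,Taxon E),Taxon L)).
Taxon E and Taxon G share a more recent common ancestor with each other than either does with Taxon Q, so Taxon Q is the least closely related of the three.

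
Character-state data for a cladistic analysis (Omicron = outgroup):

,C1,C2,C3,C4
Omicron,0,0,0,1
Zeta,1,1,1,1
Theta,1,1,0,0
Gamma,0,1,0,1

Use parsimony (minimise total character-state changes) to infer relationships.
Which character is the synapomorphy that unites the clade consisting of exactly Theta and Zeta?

C1

Character polarity is set by the outgroup: the derived state is whichever differs from the outgroup's state, so for C4 the derived state is '0', and for the remaining characters it is '1'.
C1 (derived state '1') is shared by Theta and Zeta — a synapomorphy uniting that clade.
C2 (derived state '1') is shared by all ingroup taxa — unites the whole ingroup.
C3 (derived state '1') is unique to Zeta (autapomorphy; uninformative for grouping).
C4 (derived state '0') is unique to Theta (autapomorphy; uninformative for grouping).
Most parsimonious ingroup topology: ((Zeta,Theta),Gamma).
The clade {Theta, Zeta} is supported by C1: its derived state '1' occurs in exactly those taxa and in no other taxon (including the outgroup).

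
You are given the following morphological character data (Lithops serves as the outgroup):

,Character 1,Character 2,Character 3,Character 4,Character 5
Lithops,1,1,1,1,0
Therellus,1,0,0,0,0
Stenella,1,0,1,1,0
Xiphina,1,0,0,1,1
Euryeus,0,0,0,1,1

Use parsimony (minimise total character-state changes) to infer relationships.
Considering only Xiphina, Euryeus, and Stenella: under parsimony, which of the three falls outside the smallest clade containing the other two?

Character polarity is set by the outgroup: the derived state is whichever differs from the outgroup's state, so for Character 1, Character 2, Character 3, Character 4 the derived state is '0', and for the remaining characters it is '1'.
Character 1 (derived state '0') is unique to Euryeus (autapomorphy; uninformative for grouping).
All ingroup taxa share the derived state '0' for Character 2; it defines the ingroup but does not resolve relationships within it.
Character 3: derived state '0' in Euryeus, Therellus, and Xiphina only — synapomorphy for {Euryeus, Therellus, Xiphina}.
Character 4: derived state '0' in Therellus only — an autapomorphy, so it tells us nothing about relationships among taxa.
Only Euryeus and Xiphina show the derived state '1' for Character 5, supporting them as a clade.
Most parsimonious ingroup topology: ((Therellus,(Xiphina,Euryeus)),Stenella).
Xiphina and Euryeus share a more recent common ancestor with each other than either does with Stenella, so Stenella is the least closely related of the three.

Stenella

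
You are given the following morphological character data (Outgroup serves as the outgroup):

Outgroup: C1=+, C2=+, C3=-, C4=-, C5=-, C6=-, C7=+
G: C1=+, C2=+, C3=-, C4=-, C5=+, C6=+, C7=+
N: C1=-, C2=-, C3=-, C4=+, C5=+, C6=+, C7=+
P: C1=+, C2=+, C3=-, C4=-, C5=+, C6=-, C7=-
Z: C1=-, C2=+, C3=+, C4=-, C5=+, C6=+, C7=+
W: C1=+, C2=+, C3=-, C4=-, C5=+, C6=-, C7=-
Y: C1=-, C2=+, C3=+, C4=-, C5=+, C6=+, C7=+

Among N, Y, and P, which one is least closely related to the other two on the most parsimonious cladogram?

Character polarity is set by the outgroup: the derived state is whichever differs from the outgroup's state, so for C1, C2, C7 the derived state is '-', and for the remaining characters it is '+'.
C1 (derived state '-') is shared by N, Y, and Z — a synapomorphy uniting that clade.
C2: derived state '-' in N only — an autapomorphy, so it tells us nothing about relationships among taxa.
C3 (derived state '+') is shared by Y and Z — a synapomorphy uniting that clade.
C4 (derived state '+') is unique to N (autapomorphy; uninformative for grouping).
C5 (derived state '+') is shared by all ingroup taxa — unites the whole ingroup.
Only G, N, Y, and Z show the derived state '+' for C6, supporting them as a clade.
C7: derived state '-' in P and W only — synapomorphy for {P, W}.
Most parsimonious ingroup topology: ((G,(N,(Z,Y))),(P,W)).
N and Y share a more recent common ancestor with each other than either does with P, so P is the least closely related of the three.

P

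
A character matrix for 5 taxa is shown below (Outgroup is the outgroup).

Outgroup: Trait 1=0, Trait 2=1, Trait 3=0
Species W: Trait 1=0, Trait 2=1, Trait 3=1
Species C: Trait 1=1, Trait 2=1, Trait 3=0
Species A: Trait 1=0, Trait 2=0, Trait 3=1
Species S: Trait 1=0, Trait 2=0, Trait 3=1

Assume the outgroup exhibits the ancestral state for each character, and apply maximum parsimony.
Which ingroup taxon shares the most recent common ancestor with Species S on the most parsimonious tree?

Character polarity is set by the outgroup: the derived state is whichever differs from the outgroup's state, so for Trait 2 the derived state is '0', and for the remaining characters it is '1'.
Trait 1 (derived state '1') is unique to Species C (autapomorphy; uninformative for grouping).
Trait 2 (derived state '0') is shared by Species A and Species S — a synapomorphy uniting that clade.
Trait 3: derived state '1' in Species A, Species S, and Species W only — synapomorphy for {Species A, Species S, Species W}.
Most parsimonious ingroup topology: ((Species W,(Species A,Species S)),Species C).
Species S and Species A form a cherry on this tree, so they are sister taxa.

Species A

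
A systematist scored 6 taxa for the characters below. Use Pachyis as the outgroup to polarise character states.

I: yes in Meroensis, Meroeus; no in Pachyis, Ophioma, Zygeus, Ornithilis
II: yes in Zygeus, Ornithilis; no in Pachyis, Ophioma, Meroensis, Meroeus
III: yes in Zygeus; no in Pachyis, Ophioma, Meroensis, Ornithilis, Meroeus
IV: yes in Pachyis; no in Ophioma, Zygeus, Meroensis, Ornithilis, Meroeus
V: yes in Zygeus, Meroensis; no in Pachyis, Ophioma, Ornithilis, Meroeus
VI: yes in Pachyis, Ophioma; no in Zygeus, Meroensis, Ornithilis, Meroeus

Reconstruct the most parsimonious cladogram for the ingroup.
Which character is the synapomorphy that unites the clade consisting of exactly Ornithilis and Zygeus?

II

Character polarity is set by the outgroup: the derived state is whichever differs from the outgroup's state, so for IV, VI the derived state is 'no', and for the remaining characters it is 'yes'.
I (derived state 'yes') is shared by Meroensis and Meroeus — a synapomorphy uniting that clade.
Only Ornithilis and Zygeus show the derived state 'yes' for II, supporting them as a clade.
III: derived state 'yes' in Zygeus only — an autapomorphy, so it tells us nothing about relationships among taxa.
All ingroup taxa share the derived state 'no' for IV; it defines the ingroup but does not resolve relationships within it.
V groups Meroensis and Zygeus, which is incompatible with the clades supported by the remaining characters; treating it as convergent (homoplasy) costs fewer steps than any alternative tree.
VI (derived state 'no') is shared by Meroensis, Meroeus, Ornithilis, and Zygeus — a synapomorphy uniting that clade.
Most parsimonious ingroup topology: (Ophioma,((Zygeus,Ornithilis),(Meroensis,Meroeus))).
The clade {Ornithilis, Zygeus} is supported by II: its derived state 'yes' occurs in exactly those taxa and in no other taxon (including the outgroup).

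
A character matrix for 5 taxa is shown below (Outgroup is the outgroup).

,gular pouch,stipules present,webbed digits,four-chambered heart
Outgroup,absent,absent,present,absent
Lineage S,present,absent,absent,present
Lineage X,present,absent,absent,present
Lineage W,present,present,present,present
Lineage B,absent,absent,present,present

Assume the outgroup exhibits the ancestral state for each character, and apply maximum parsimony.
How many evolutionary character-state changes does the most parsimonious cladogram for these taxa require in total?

4

Character polarity is set by the outgroup: the derived state is whichever differs from the outgroup's state, so for webbed digits the derived state is 'absent', and for the remaining characters it is 'present'.
gular pouch (derived state 'present') is shared by Lineage S, Lineage W, and Lineage X — a synapomorphy uniting that clade.
stipules present: derived state 'present' in Lineage W only — an autapomorphy, so it tells us nothing about relationships among taxa.
Only Lineage S and Lineage X show the derived state 'absent' for webbed digits, supporting them as a clade.
All ingroup taxa share the derived state 'present' for four-chambered heart; it defines the ingroup but does not resolve relationships within it.
Most parsimonious ingroup topology: (((Lineage S,Lineage X),Lineage W),Lineage B).
Changes per character on this tree: gular pouch: 1; stipules present: 1; webbed digits: 1; four-chambered heart: 1.
Total = 4.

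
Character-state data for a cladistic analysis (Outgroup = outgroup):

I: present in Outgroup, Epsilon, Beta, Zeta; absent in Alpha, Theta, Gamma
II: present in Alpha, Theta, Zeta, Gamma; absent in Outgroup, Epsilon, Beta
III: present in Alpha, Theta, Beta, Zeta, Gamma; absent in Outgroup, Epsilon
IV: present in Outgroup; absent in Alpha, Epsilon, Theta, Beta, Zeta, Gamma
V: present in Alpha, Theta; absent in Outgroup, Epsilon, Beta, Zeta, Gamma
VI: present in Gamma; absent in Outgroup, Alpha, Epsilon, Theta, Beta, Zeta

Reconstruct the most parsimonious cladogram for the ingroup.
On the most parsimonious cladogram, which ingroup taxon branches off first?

Epsilon

Character polarity is set by the outgroup: the derived state is whichever differs from the outgroup's state, so for I, IV the derived state is 'absent', and for the remaining characters it is 'present'.
I (derived state 'absent') is shared by Alpha, Gamma, and Theta — a synapomorphy uniting that clade.
II: derived state 'present' in Alpha, Gamma, Theta, and Zeta only — synapomorphy for {Alpha, Gamma, Theta, Zeta}.
III: derived state 'present' in Alpha, Beta, Gamma, Theta, and Zeta only — synapomorphy for {Alpha, Beta, Gamma, Theta, Zeta}.
IV (derived state 'absent') is shared by all ingroup taxa — unites the whole ingroup.
V (derived state 'present') is shared by Alpha and Theta — a synapomorphy uniting that clade.
VI (derived state 'present') is unique to Gamma (autapomorphy; uninformative for grouping).
Most parsimonious ingroup topology: (((((Alpha,Theta),Gamma),Zeta),Beta),Epsilon).
Epsilon is sister to the clade containing all other ingroup taxa, so it is the earliest-diverging (most basal) ingroup lineage.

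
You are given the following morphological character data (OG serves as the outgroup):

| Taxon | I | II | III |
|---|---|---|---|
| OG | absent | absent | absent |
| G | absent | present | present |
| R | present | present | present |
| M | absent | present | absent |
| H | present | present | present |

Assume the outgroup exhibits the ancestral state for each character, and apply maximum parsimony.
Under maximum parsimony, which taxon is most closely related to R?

The outgroup has state 'absent' for every character, so 'present' is the derived state throughout.
I: derived state 'present' in H and R only — synapomorphy for {H, R}.
All ingroup taxa share the derived state 'present' for II; it defines the ingroup but does not resolve relationships within it.
III (derived state 'present') is shared by G, H, and R — a synapomorphy uniting that clade.
Most parsimonious ingroup topology: ((G,(R,H)),M).
R and H form a cherry on this tree, so they are sister taxa.

H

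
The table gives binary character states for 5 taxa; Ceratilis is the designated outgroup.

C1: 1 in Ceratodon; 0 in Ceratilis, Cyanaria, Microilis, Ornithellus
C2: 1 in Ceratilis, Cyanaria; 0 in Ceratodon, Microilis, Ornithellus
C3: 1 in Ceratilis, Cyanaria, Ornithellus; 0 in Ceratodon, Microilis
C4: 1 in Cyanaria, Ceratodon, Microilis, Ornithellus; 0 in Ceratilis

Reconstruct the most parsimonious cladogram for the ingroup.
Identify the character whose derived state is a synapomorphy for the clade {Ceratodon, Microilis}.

Character polarity is set by the outgroup: the derived state is whichever differs from the outgroup's state, so for C2, C3 the derived state is '0', and for the remaining characters it is '1'.
C1: derived state '1' in Ceratodon only — an autapomorphy, so it tells us nothing about relationships among taxa.
C2: derived state '0' in Ceratodon, Microilis, and Ornithellus only — synapomorphy for {Ceratodon, Microilis, Ornithellus}.
C3 (derived state '0') is shared by Ceratodon and Microilis — a synapomorphy uniting that clade.
All ingroup taxa share the derived state '1' for C4; it defines the ingroup but does not resolve relationships within it.
Most parsimonious ingroup topology: (Cyanaria,((Ceratodon,Microilis),Ornithellus)).
The clade {Ceratodon, Microilis} is supported by C3: its derived state '0' occurs in exactly those taxa and in no other taxon (including the outgroup).

C3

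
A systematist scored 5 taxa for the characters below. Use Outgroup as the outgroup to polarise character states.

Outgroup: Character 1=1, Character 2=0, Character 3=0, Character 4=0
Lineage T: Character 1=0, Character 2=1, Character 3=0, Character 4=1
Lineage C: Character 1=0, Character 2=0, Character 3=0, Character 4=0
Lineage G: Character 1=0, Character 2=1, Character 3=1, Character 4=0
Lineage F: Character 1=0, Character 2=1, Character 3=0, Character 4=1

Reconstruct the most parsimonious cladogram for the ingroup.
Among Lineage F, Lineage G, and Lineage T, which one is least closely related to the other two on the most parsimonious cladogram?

Character polarity is set by the outgroup: the derived state is whichever differs from the outgroup's state, so for Character 1 the derived state is '0', and for the remaining characters it is '1'.
All ingroup taxa share the derived state '0' for Character 1; it defines the ingroup but does not resolve relationships within it.
Only Lineage F, Lineage G, and Lineage T show the derived state '1' for Character 2, supporting them as a clade.
Character 3: derived state '1' in Lineage G only — an autapomorphy, so it tells us nothing about relationships among taxa.
Character 4: derived state '1' in Lineage F and Lineage T only — synapomorphy for {Lineage F, Lineage T}.
Most parsimonious ingroup topology: (((Lineage T,Lineage F),Lineage G),Lineage C).
Lineage F and Lineage T share a more recent common ancestor with each other than either does with Lineage G, so Lineage G is the least closely related of the three.

Lineage G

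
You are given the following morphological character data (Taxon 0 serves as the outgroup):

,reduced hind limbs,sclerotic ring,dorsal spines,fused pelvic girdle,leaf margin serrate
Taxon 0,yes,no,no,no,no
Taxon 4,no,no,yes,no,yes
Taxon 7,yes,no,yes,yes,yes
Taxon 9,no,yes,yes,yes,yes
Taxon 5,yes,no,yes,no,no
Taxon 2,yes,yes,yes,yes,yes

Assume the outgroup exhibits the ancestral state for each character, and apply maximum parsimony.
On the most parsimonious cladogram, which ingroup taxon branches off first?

Taxon 5

Character polarity is set by the outgroup: the derived state is whichever differs from the outgroup's state, so for reduced hind limbs the derived state is 'no', and for the remaining characters it is 'yes'.
reduced hind limbs (state 'no') occurs in Taxon 4 and Taxon 9 but conflicts with the nesting implied by the other characters — most parsimoniously interpreted as homoplasy.
sclerotic ring: derived state 'yes' in Taxon 2 and Taxon 9 only — synapomorphy for {Taxon 2, Taxon 9}.
All ingroup taxa share the derived state 'yes' for dorsal spines; it defines the ingroup but does not resolve relationships within it.
fused pelvic girdle: derived state 'yes' in Taxon 2, Taxon 7, and Taxon 9 only — synapomorphy for {Taxon 2, Taxon 7, Taxon 9}.
Only Taxon 2, Taxon 4, Taxon 7, and Taxon 9 show the derived state 'yes' for leaf margin serrate, supporting them as a clade.
Most parsimonious ingroup topology: ((Taxon 4,(Taxon 7,(Taxon 9,Taxon 2))),Taxon 5).
Taxon 5 is sister to the clade containing all other ingroup taxa, so it is the earliest-diverging (most basal) ingroup lineage.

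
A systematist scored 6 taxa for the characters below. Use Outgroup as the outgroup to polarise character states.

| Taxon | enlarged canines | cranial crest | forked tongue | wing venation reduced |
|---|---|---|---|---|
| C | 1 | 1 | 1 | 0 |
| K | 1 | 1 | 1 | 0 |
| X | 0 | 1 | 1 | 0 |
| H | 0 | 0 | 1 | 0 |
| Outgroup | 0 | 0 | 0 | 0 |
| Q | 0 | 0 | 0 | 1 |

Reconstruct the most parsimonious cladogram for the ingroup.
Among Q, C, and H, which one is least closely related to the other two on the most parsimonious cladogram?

Q

The outgroup has state '0' for every character, so '1' is the derived state throughout.
enlarged canines (derived state '1') is shared by C and K — a synapomorphy uniting that clade.
cranial crest (derived state '1') is shared by C, K, and X — a synapomorphy uniting that clade.
forked tongue (derived state '1') is shared by C, H, K, and X — a synapomorphy uniting that clade.
wing venation reduced (derived state '1') is unique to Q (autapomorphy; uninformative for grouping).
Most parsimonious ingroup topology: (Q,(H,((C,K),X))).
H and C share a more recent common ancestor with each other than either does with Q, so Q is the least closely related of the three.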